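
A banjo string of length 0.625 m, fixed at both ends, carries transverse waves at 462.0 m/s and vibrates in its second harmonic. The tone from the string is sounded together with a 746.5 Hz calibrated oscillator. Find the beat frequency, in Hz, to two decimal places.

7.30 Hz

For a string fixed at both ends, f_n = n·v/(2L) = 2·462.0/(2·0.625) = 739.2000 Hz.
f_beat = |739.2000 − 746.5| = 7.30 Hz.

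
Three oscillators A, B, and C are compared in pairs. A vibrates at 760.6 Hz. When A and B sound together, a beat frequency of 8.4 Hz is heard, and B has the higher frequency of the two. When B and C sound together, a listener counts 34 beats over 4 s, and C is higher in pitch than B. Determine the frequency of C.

777.5 Hz

B is above A, so f_B = 760.6 + 8.4 = 769 Hz.
B–C: Beat frequency = 34/4 = 8.5 Hz.
C is above B, so f_C = 769 + 8.5 = 777.5 Hz.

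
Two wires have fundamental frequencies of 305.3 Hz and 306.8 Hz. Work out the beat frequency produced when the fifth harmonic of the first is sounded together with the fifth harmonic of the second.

Fifth harmonic of the first: 5·305.3 = 1526.5 Hz.
Fifth harmonic of the second: 5·306.8 = 1534.0 Hz.
f_beat = |1526.5 − 1534.0| = 7.5 Hz.

7.5 Hz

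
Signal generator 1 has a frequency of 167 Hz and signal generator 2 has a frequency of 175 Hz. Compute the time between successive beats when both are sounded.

f_beat = |167 − 175| = 8 Hz.
Beat period T = 1 / f_beat = 1 / 8 s.

0.125 s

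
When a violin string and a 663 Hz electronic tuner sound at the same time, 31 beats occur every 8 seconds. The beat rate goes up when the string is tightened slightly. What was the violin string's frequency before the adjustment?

666.875 Hz

Beat frequency = 31/8 = 3.875 Hz.
|f − 663| = 3.875, so the violin string was at either 659.125 Hz or 666.875 Hz.
Increasing tension raises a string's frequency; the adjustment raises the violin string's frequency.
The beat rate rose, so the adjustment moved the violin string further from 663 Hz — it was already above the reference.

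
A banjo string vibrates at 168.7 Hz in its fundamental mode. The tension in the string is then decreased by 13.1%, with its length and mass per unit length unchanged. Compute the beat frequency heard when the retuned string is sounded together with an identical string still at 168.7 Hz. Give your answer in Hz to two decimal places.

11.44 Hz

For a string, f ∝ √T, so the new frequency is 168.7·√0.869 = 157.2624 Hz.
f_beat = |157.2624 − 168.7| = 11.44 Hz.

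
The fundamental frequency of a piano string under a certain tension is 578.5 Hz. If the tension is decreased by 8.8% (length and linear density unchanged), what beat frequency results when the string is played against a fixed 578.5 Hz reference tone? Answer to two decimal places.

26.04 Hz

For a string, f ∝ √T, so the new frequency is 578.5·√0.912 = 552.4599 Hz.
f_beat = |552.4599 − 578.5| = 26.04 Hz.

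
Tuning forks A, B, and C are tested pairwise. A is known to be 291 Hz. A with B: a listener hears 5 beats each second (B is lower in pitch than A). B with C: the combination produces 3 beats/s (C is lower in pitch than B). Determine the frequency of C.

283 Hz

B is below A, so f_B = 291 − 5 = 286 Hz.
C is below B, so f_C = 286 − 3 = 283 Hz.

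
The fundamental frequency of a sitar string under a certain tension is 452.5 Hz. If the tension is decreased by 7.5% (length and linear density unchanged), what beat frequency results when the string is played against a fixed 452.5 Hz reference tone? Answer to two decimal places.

For a string, f ∝ √T, so the new frequency is 452.5·√0.925 = 435.2006 Hz.
f_beat = |435.2006 − 452.5| = 17.30 Hz.

17.30 Hz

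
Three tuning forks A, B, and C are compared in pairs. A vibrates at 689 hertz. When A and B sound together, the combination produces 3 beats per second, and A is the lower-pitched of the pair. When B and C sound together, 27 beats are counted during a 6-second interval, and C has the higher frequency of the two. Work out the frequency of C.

696.5 Hz

B is above A, so f_B = 689 + 3 = 692 Hz.
B–C: Beat frequency = 27/6 = 4.5 Hz.
C is above B, so f_C = 692 + 4.5 = 696.5 Hz.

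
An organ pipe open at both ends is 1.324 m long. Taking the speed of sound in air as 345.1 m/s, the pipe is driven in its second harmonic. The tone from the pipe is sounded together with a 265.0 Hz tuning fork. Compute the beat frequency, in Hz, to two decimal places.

4.35 Hz

Open pipe: f_n = n·v/(2L) = 2·345.1/(2·1.324) = 260.6495 Hz.
f_beat = |260.6495 − 265.0| = 4.35 Hz.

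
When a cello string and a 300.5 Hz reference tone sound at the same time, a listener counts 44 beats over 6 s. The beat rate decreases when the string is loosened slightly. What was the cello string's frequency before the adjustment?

Beat frequency = 44/6 = 7.3333 Hz.
|f − 300.5| = 7.3333, so the cello string was at either 293.1667 Hz or 307.8333 Hz.
Reducing tension lowers a string's frequency; the adjustment lowers the cello string's frequency.
The beat rate fell, so the adjustment moved the cello string toward 300.5 Hz — it must have started above the reference.

307.8333 Hz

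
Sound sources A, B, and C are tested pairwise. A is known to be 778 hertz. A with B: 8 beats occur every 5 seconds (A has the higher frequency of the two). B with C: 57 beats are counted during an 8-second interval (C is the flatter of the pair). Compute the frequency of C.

A–B: Beat frequency = 8/5 = 1.6 Hz.
B is below A, so f_B = 778 − 1.6 = 776.4 Hz.
B–C: Beat frequency = 57/8 = 7.125 Hz.
C is below B, so f_C = 776.4 − 7.125 = 769.275 Hz.

769.275 Hz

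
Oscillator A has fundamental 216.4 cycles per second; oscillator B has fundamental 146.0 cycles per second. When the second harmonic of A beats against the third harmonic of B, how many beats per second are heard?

5.2 Hz

Second harmonic of the first: 2·216.4 = 432.8 Hz.
Third harmonic of the second: 3·146.0 = 438.0 Hz.
f_beat = |432.8 − 438.0| = 5.2 Hz.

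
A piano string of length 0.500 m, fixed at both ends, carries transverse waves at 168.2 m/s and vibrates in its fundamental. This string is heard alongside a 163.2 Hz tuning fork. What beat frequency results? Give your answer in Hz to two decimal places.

5.00 Hz

For a string fixed at both ends, f_n = n·v/(2L) = 1·168.2/(2·0.500) = 168.2000 Hz.
f_beat = |168.2000 − 163.2| = 5.00 Hz.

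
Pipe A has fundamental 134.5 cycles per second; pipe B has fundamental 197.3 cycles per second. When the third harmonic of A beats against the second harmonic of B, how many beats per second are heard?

Third harmonic of the first: 3·134.5 = 403.5 Hz.
Second harmonic of the second: 2·197.3 = 394.6 Hz.
f_beat = |403.5 − 394.6| = 8.9 Hz.

8.9 Hz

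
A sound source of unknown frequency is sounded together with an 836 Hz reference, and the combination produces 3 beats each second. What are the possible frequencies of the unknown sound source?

|f − 836| = 3, so f = 836 ± 3.

833 Hz or 839 Hz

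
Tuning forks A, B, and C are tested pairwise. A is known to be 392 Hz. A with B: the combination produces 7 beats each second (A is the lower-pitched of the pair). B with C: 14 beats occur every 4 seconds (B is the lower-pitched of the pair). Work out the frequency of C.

402.5 Hz

B is above A, so f_B = 392 + 7 = 399 Hz.
B–C: Beat frequency = 14/4 = 3.5 Hz.
C is above B, so f_C = 399 + 3.5 = 402.5 Hz.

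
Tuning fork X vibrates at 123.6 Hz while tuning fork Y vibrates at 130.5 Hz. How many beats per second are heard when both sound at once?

6.9 Hz

f_beat = |f₁ − f₂|.
|123.6 − 130.5| = 6.9 Hz.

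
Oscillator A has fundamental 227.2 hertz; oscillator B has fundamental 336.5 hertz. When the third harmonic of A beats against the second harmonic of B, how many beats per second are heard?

Third harmonic of the first: 3·227.2 = 681.6 Hz.
Second harmonic of the second: 2·336.5 = 673.0 Hz.
f_beat = |681.6 − 673.0| = 8.6 Hz.

8.6 Hz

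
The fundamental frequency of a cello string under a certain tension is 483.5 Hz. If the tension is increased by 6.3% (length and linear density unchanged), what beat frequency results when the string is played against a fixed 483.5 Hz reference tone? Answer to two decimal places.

For a string, f ∝ √T, so the new frequency is 483.5·√1.063 = 498.4976 Hz.
f_beat = |498.4976 − 483.5| = 15.00 Hz.

15.00 Hz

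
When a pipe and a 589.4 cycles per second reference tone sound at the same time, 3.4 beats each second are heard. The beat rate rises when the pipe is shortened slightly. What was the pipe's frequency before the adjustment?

|f − 589.4| = 3.4, so the pipe was at either 586 Hz or 592.8 Hz.
A shorter pipe has a higher fundamental; the adjustment raises the pipe's frequency.
The beat rate rose, so the adjustment moved the pipe further from 589.4 Hz — it was already above the reference.

592.8 Hz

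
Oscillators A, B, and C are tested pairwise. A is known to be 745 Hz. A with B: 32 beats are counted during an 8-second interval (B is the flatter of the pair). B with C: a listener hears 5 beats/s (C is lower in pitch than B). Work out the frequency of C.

A–B: Beat frequency = 32/8 = 4 Hz.
B is below A, so f_B = 745 − 4 = 741 Hz.
C is below B, so f_C = 741 − 5 = 736 Hz.

736 Hz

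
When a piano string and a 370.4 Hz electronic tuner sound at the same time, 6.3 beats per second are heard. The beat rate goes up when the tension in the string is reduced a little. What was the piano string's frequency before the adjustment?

364.1 Hz

|f − 370.4| = 6.3, so the piano string was at either 364.1 Hz or 376.7 Hz.
Lower tension means lower frequency; the adjustment lowers the piano string's frequency.
The beat rate rose, so the adjustment moved the piano string further from 370.4 Hz — it was already below the reference.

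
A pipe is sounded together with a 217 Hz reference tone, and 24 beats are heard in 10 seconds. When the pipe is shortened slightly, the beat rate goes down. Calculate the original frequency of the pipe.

Beat frequency = 24/10 = 2.4 Hz.
|f − 217| = 2.4, so the pipe was at either 214.6 Hz or 219.4 Hz.
A shorter pipe has a higher fundamental; the adjustment raises the pipe's frequency.
The beat rate fell, so the adjustment moved the pipe toward 217 Hz — it must have started below the reference.

214.6 Hz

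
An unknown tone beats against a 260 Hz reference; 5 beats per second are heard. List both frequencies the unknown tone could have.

|f − 260| = 5, so f = 260 ± 5.

255 Hz or 265 Hz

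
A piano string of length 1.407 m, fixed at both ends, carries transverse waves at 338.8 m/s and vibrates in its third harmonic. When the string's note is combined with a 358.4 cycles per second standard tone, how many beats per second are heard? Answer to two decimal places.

For a string fixed at both ends, f_n = n·v/(2L) = 3·338.8/(2·1.407) = 361.1940 Hz.
f_beat = |361.1940 − 358.4| = 2.79 Hz.

2.79 Hz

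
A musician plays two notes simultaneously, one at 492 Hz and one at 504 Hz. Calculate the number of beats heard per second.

f_beat = |f₁ − f₂|.
|492 − 504| = 12 Hz.

12 Hz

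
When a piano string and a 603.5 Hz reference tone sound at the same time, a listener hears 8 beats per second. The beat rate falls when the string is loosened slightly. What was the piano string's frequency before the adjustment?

611.5 Hz

|f − 603.5| = 8, so the piano string was at either 595.5 Hz or 611.5 Hz.
Reducing tension lowers a string's frequency; the adjustment lowers the piano string's frequency.
The beat rate fell, so the adjustment moved the piano string toward 603.5 Hz — it must have started above the reference.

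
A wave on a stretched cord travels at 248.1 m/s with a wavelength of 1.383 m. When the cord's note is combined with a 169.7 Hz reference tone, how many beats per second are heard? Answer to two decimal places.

9.69 Hz

Source frequency f = v/λ = 248.1/1.383 = 179.3926 Hz.
f_beat = |179.3926 − 169.7| = 9.69 Hz.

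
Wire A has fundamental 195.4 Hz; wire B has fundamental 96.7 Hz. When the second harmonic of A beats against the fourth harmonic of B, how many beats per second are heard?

Second harmonic of the first: 2·195.4 = 390.8 Hz.
Fourth harmonic of the second: 4·96.7 = 386.8 Hz.
f_beat = |390.8 − 386.8| = 4.0 Hz.

4.0 Hz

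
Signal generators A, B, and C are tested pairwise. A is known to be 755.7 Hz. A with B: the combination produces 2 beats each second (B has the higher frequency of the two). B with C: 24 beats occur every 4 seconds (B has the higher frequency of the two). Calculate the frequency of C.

B is above A, so f_B = 755.7 + 2 = 757.7 Hz.
B–C: Beat frequency = 24/4 = 6 Hz.
C is below B, so f_C = 757.7 − 6 = 751.7 Hz.

751.7 Hz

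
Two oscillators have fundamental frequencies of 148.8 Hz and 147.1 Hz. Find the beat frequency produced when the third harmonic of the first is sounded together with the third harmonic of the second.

5.1 Hz

Third harmonic of the first: 3·148.8 = 446.4 Hz.
Third harmonic of the second: 3·147.1 = 441.3 Hz.
f_beat = |446.4 − 441.3| = 5.1 Hz.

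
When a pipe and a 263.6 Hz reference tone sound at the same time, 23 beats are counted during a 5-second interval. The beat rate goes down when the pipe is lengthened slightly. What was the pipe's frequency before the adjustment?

268.2 Hz

Beat frequency = 23/5 = 4.6 Hz.
|f − 263.6| = 4.6, so the pipe was at either 259 Hz or 268.2 Hz.
A longer pipe has a lower fundamental; the adjustment lowers the pipe's frequency.
The beat rate fell, so the adjustment moved the pipe toward 263.6 Hz — it must have started above the reference.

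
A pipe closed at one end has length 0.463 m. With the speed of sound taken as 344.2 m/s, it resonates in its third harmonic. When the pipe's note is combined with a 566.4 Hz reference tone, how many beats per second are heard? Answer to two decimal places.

Closed pipe (odd harmonics): f_n = n·v/(4L) = 3·344.2/(4·0.463) = 557.5594 Hz.
f_beat = |557.5594 − 566.4| = 8.84 Hz.

8.84 Hz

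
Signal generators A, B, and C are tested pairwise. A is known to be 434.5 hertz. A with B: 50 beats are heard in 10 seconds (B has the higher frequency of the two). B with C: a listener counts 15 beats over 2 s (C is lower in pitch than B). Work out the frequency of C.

432 Hz

A–B: Beat frequency = 50/10 = 5 Hz.
B is above A, so f_B = 434.5 + 5 = 439.5 Hz.
B–C: Beat frequency = 15/2 = 7.5 Hz.
C is below B, so f_C = 439.5 − 7.5 = 432 Hz.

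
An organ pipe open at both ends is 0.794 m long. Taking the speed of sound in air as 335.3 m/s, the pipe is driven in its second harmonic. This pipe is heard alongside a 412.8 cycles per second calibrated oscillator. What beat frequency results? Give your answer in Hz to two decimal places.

9.49 Hz

Open pipe: f_n = n·v/(2L) = 2·335.3/(2·0.794) = 422.2922 Hz.
f_beat = |422.2922 − 412.8| = 9.49 Hz.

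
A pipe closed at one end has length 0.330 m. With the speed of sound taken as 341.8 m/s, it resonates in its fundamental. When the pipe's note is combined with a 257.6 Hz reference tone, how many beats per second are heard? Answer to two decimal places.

Closed pipe (odd harmonics): f_n = n·v/(4L) = 1·341.8/(4·0.330) = 258.9394 Hz.
f_beat = |258.9394 − 257.6| = 1.34 Hz.

1.34 Hz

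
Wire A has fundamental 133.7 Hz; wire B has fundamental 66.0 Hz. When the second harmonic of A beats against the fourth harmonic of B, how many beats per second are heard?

3.4 Hz

Second harmonic of the first: 2·133.7 = 267.4 Hz.
Fourth harmonic of the second: 4·66.0 = 264.0 Hz.
f_beat = |267.4 − 264.0| = 3.4 Hz.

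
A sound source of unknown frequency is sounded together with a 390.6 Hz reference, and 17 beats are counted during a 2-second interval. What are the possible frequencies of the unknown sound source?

Beat frequency = 17/2 = 8.5 Hz.
|f − 390.6| = 8.5, so f = 390.6 ± 8.5.

382.1 Hz or 399.1 Hz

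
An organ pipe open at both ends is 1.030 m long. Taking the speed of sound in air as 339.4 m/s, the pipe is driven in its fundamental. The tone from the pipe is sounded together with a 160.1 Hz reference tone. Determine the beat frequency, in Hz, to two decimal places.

4.66 Hz

Open pipe: f_n = n·v/(2L) = 1·339.4/(2·1.030) = 164.7573 Hz.
f_beat = |164.7573 − 160.1| = 4.66 Hz.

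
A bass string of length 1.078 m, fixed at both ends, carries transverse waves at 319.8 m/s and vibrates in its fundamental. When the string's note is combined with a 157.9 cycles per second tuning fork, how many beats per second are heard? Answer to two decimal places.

For a string fixed at both ends, f_n = n·v/(2L) = 1·319.8/(2·1.078) = 148.3302 Hz.
f_beat = |148.3302 − 157.9| = 9.57 Hz.

9.57 Hz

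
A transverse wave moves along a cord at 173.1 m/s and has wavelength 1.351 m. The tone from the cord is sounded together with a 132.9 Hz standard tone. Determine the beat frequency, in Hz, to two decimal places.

Source frequency f = v/λ = 173.1/1.351 = 128.1273 Hz.
f_beat = |128.1273 − 132.9| = 4.77 Hz.

4.77 Hz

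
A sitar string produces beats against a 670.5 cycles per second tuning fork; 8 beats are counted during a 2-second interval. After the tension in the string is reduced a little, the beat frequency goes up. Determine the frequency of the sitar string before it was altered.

Beat frequency = 8/2 = 4 Hz.
|f − 670.5| = 4, so the sitar string was at either 666.5 Hz or 674.5 Hz.
Lower tension means lower frequency; the adjustment lowers the sitar string's frequency.
The beat rate rose, so the adjustment moved the sitar string further from 670.5 Hz — it was already below the reference.

666.5 Hz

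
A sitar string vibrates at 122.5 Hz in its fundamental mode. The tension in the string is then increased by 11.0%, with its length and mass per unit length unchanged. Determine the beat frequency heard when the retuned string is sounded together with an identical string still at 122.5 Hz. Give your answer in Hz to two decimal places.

For a string, f ∝ √T, so the new frequency is 122.5·√1.110 = 129.0618 Hz.
f_beat = |129.0618 − 122.5| = 6.56 Hz.

6.56 Hz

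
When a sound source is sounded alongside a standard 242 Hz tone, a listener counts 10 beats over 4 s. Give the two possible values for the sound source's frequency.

Beat frequency = 10/4 = 2.5 Hz.
|f − 242| = 2.5, so f = 242 ± 2.5.

239.5 Hz or 244.5 Hz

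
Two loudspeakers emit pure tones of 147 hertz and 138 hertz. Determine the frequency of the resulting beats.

Beats arise from superposition of two nearby frequencies; the beat rate is |f₁ − f₂|.
|147 − 138| = 9 Hz.

9 Hz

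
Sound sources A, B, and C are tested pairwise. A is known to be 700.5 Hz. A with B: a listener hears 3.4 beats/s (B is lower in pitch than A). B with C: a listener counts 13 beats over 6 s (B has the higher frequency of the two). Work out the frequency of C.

694.9333 Hz

B is below A, so f_B = 700.5 − 3.4 = 697.1 Hz.
B–C: Beat frequency = 13/6 = 2.1667 Hz.
C is below B, so f_C = 697.1 − 2.1667 = 694.9333 Hz.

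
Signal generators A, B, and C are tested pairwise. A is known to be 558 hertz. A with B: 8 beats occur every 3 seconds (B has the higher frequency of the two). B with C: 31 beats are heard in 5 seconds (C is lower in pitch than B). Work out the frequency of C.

A–B: Beat frequency = 8/3 = 2.6667 Hz.
B is above A, so f_B = 558 + 2.6667 = 560.6667 Hz.
B–C: Beat frequency = 31/5 = 6.2 Hz.
C is below B, so f_C = 560.6667 − 6.2 = 554.4667 Hz.

554.4667 Hz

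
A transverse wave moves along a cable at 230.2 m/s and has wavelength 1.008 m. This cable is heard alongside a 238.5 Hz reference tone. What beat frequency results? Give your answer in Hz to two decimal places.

Source frequency f = v/λ = 230.2/1.008 = 228.3730 Hz.
f_beat = |228.3730 − 238.5| = 10.13 Hz.

10.13 Hz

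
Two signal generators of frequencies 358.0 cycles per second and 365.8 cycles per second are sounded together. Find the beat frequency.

7.8 Hz

The beat frequency equals the magnitude of the frequency difference.
|358.0 − 365.8| = 7.8 Hz.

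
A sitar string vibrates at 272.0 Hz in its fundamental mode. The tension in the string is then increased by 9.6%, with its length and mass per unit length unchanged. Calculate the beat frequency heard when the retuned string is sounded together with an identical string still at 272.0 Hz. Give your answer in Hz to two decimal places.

12.76 Hz

For a string, f ∝ √T, so the new frequency is 272.0·√1.096 = 284.7569 Hz.
f_beat = |284.7569 − 272.0| = 12.76 Hz.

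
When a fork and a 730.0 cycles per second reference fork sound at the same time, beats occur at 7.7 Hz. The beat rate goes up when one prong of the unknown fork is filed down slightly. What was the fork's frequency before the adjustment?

|f − 730.0| = 7.7, so the fork was at either 722.3 Hz or 737.7 Hz.
Filing a prong removes mass and raises the fork's frequency; the adjustment raises the fork's frequency.
The beat rate rose, so the adjustment moved the fork further from 730.0 Hz — it was already above the reference.

737.7 Hz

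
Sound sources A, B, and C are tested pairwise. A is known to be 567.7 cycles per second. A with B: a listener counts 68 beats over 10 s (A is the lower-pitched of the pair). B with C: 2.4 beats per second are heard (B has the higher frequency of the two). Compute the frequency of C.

572.1 Hz

A–B: Beat frequency = 68/10 = 6.8 Hz.
B is above A, so f_B = 567.7 + 6.8 = 574.5 Hz.
C is below B, so f_C = 574.5 − 2.4 = 572.1 Hz.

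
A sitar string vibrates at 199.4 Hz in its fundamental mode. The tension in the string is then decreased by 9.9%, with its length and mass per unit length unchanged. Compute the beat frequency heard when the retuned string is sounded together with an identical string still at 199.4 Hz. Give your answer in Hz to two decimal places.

10.13 Hz

For a string, f ∝ √T, so the new frequency is 199.4·√0.901 = 189.2725 Hz.
f_beat = |189.2725 − 199.4| = 10.13 Hz.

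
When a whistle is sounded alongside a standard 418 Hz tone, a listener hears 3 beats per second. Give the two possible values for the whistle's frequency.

415 Hz or 421 Hz

|f − 418| = 3, so f = 418 ± 3.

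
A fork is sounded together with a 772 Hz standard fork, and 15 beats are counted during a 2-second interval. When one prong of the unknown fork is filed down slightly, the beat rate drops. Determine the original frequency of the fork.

Beat frequency = 15/2 = 7.5 Hz.
|f − 772| = 7.5, so the fork was at either 764.5 Hz or 779.5 Hz.
Filing a prong removes mass and raises the fork's frequency; the adjustment raises the fork's frequency.
The beat rate fell, so the adjustment moved the fork toward 772 Hz — it must have started below the reference.

764.5 Hz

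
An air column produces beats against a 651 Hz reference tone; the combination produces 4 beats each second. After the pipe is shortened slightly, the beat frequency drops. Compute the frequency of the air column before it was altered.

647 Hz

|f − 651| = 4, so the air column was at either 647 Hz or 655 Hz.
A shorter pipe has a higher fundamental; the adjustment raises the air column's frequency.
The beat rate fell, so the adjustment moved the air column toward 651 Hz — it must have started below the reference.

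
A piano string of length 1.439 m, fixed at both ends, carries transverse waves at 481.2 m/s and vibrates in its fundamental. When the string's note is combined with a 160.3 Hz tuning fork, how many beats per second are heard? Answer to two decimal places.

For a string fixed at both ends, f_n = n·v/(2L) = 1·481.2/(2·1.439) = 167.1994 Hz.
f_beat = |167.1994 − 160.3| = 6.90 Hz.

6.90 Hz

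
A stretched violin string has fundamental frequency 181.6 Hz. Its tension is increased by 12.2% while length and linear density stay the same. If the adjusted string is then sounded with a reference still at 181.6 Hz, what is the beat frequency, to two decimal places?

For a string, f ∝ √T, so the new frequency is 181.6·√1.122 = 192.3589 Hz.
f_beat = |192.3589 − 181.6| = 10.76 Hz.

10.76 Hz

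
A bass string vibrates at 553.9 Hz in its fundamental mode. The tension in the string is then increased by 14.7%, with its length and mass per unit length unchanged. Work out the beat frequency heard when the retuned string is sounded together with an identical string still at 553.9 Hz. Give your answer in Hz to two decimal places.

39.32 Hz

For a string, f ∝ √T, so the new frequency is 553.9·√1.147 = 593.2163 Hz.
f_beat = |593.2163 − 553.9| = 39.32 Hz.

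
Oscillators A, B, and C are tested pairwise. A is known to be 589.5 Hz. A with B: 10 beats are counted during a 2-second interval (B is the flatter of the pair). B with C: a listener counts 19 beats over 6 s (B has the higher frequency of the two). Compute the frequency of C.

A–B: Beat frequency = 10/2 = 5 Hz.
B is below A, so f_B = 589.5 − 5 = 584.5 Hz.
B–C: Beat frequency = 19/6 = 3.1667 Hz.
C is below B, so f_C = 584.5 − 3.1667 = 581.3333 Hz.

581.3333 Hz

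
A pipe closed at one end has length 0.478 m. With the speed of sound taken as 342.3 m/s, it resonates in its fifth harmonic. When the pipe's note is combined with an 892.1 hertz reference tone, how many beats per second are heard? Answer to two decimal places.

Closed pipe (odd harmonics): f_n = n·v/(4L) = 5·342.3/(4·0.478) = 895.1360 Hz.
f_beat = |895.1360 − 892.1| = 3.04 Hz.

3.04 Hz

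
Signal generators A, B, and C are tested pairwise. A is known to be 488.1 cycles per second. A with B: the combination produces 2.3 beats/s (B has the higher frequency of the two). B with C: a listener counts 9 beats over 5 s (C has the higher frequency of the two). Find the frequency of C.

492.2 Hz

B is above A, so f_B = 488.1 + 2.3 = 490.4 Hz.
B–C: Beat frequency = 9/5 = 1.8 Hz.
C is above B, so f_C = 490.4 + 1.8 = 492.2 Hz.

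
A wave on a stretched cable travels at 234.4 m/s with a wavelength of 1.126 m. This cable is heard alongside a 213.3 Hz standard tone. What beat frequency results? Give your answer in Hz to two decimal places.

5.13 Hz

Source frequency f = v/λ = 234.4/1.126 = 208.1705 Hz.
f_beat = |208.1705 − 213.3| = 5.13 Hz.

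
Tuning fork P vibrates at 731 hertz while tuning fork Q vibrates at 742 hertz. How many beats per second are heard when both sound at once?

f_beat = |f₁ − f₂|.
|731 − 742| = 11 Hz.

11 Hz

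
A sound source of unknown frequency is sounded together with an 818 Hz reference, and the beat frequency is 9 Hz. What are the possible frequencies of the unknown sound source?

809 Hz or 827 Hz

|f − 818| = 9, so f = 818 ± 9.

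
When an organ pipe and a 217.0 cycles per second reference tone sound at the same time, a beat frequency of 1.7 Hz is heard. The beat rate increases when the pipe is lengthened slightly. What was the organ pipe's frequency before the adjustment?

215.3 Hz

|f − 217.0| = 1.7, so the organ pipe was at either 215.3 Hz or 218.7 Hz.
A longer pipe has a lower fundamental; the adjustment lowers the organ pipe's frequency.
The beat rate rose, so the adjustment moved the organ pipe further from 217.0 Hz — it was already below the reference.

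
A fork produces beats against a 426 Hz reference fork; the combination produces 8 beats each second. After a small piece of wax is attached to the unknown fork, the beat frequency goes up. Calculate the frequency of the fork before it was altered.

418 Hz

|f − 426| = 8, so the fork was at either 418 Hz or 434 Hz.
Loading a fork with wax lowers its frequency; the adjustment lowers the fork's frequency.
The beat rate rose, so the adjustment moved the fork further from 426 Hz — it was already below the reference.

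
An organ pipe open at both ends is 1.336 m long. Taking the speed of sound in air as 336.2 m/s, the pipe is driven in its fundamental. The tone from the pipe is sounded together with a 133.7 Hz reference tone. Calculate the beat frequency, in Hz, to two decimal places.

7.88 Hz

Open pipe: f_n = n·v/(2L) = 1·336.2/(2·1.336) = 125.8234 Hz.
f_beat = |125.8234 − 133.7| = 7.88 Hz.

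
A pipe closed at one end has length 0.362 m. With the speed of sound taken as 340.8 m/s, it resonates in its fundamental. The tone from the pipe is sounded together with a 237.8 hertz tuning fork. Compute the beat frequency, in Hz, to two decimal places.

Closed pipe (odd harmonics): f_n = n·v/(4L) = 1·340.8/(4·0.362) = 235.3591 Hz.
f_beat = |235.3591 − 237.8| = 2.44 Hz.

2.44 Hz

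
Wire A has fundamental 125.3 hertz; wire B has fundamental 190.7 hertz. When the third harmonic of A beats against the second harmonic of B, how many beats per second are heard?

Third harmonic of the first: 3·125.3 = 375.9 Hz.
Second harmonic of the second: 2·190.7 = 381.4 Hz.
f_beat = |375.9 − 381.4| = 5.5 Hz.

5.5 Hz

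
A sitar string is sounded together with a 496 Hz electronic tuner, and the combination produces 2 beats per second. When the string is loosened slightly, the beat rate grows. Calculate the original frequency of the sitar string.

|f − 496| = 2, so the sitar string was at either 494 Hz or 498 Hz.
Reducing tension lowers a string's frequency; the adjustment lowers the sitar string's frequency.
The beat rate rose, so the adjustment moved the sitar string further from 496 Hz — it was already below the reference.

494 Hz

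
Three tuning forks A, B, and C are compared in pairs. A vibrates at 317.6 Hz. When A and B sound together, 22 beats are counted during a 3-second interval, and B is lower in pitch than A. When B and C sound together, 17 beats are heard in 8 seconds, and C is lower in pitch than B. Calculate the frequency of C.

308.1417 Hz

A–B: Beat frequency = 22/3 = 7.3333 Hz.
B is below A, so f_B = 317.6 − 7.3333 = 310.2667 Hz.
B–C: Beat frequency = 17/8 = 2.125 Hz.
C is below B, so f_C = 310.2667 − 2.125 = 308.1417 Hz.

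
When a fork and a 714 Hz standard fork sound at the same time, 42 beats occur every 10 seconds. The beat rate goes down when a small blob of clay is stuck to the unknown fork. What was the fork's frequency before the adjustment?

718.2 Hz

Beat frequency = 42/10 = 4.2 Hz.
|f − 714| = 4.2, so the fork was at either 709.8 Hz or 718.2 Hz.
Adding mass to a fork lowers its frequency; the adjustment lowers the fork's frequency.
The beat rate fell, so the adjustment moved the fork toward 714 Hz — it must have started above the reference.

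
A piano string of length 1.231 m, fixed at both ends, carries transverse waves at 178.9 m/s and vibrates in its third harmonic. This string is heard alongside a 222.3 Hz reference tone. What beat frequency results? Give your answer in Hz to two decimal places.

4.31 Hz

For a string fixed at both ends, f_n = n·v/(2L) = 3·178.9/(2·1.231) = 217.9935 Hz.
f_beat = |217.9935 − 222.3| = 4.31 Hz.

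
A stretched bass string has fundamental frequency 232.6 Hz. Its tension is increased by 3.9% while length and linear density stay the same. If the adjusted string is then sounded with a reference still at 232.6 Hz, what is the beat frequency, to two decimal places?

For a string, f ∝ √T, so the new frequency is 232.6·√1.039 = 237.0923 Hz.
f_beat = |237.0923 − 232.6| = 4.49 Hz.

4.49 Hz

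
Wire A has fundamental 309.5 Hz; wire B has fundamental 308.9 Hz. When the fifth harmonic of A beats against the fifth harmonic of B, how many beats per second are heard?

3.0 Hz

Fifth harmonic of the first: 5·309.5 = 1547.5 Hz.
Fifth harmonic of the second: 5·308.9 = 1544.5 Hz.
f_beat = |1547.5 − 1544.5| = 3.0 Hz.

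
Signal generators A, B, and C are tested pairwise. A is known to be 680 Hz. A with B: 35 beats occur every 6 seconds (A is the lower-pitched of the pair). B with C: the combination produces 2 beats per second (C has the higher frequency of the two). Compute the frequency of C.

687.8333 Hz

A–B: Beat frequency = 35/6 = 5.8333 Hz.
B is above A, so f_B = 680 + 5.8333 = 685.8333 Hz.
C is above B, so f_C = 685.8333 + 2 = 687.8333 Hz.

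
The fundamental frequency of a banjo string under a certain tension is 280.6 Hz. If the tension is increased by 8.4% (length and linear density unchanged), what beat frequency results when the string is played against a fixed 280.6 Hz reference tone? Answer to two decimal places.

For a string, f ∝ √T, so the new frequency is 280.6·√1.084 = 292.1476 Hz.
f_beat = |292.1476 − 280.6| = 11.55 Hz.

11.55 Hz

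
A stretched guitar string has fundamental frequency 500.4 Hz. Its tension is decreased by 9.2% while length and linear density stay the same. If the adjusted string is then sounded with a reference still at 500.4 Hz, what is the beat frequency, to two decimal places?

For a string, f ∝ √T, so the new frequency is 500.4·√0.908 = 476.8263 Hz.
f_beat = |476.8263 − 500.4| = 23.57 Hz.

23.57 Hz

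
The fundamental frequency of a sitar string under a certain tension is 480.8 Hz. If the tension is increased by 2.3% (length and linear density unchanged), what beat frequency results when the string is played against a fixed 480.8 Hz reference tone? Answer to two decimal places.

5.50 Hz

For a string, f ∝ √T, so the new frequency is 480.8·√1.023 = 486.2978 Hz.
f_beat = |486.2978 − 480.8| = 5.50 Hz.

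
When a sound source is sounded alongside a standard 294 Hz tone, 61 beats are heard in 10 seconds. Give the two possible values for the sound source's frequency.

287.9 Hz or 300.1 Hz

Beat frequency = 61/10 = 6.1 Hz.
|f − 294| = 6.1, so f = 294 ± 6.1.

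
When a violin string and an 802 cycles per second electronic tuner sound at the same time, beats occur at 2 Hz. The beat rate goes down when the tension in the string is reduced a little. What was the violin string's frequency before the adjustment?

804 Hz

|f − 802| = 2, so the violin string was at either 800 Hz or 804 Hz.
Lower tension means lower frequency; the adjustment lowers the violin string's frequency.
The beat rate fell, so the adjustment moved the violin string toward 802 Hz — it must have started above the reference.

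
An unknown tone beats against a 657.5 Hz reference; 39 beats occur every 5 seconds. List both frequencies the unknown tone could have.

649.7 Hz or 665.3 Hz

Beat frequency = 39/5 = 7.8 Hz.
|f − 657.5| = 7.8, so f = 657.5 ± 7.8.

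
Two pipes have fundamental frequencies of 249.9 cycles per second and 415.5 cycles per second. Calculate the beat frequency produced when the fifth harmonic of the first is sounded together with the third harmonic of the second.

Fifth harmonic of the first: 5·249.9 = 1249.5 Hz.
Third harmonic of the second: 3·415.5 = 1246.5 Hz.
f_beat = |1249.5 − 1246.5| = 3.0 Hz.

3.0 Hz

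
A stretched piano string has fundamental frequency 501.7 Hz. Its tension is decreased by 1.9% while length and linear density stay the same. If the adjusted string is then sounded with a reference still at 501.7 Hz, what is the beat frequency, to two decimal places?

4.79 Hz

For a string, f ∝ √T, so the new frequency is 501.7·√0.981 = 496.9110 Hz.
f_beat = |496.9110 − 501.7| = 4.79 Hz.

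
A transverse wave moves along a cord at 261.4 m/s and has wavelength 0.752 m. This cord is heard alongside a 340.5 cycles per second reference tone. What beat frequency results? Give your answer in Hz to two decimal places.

7.11 Hz

Source frequency f = v/λ = 261.4/0.752 = 347.6064 Hz.
f_beat = |347.6064 − 340.5| = 7.11 Hz.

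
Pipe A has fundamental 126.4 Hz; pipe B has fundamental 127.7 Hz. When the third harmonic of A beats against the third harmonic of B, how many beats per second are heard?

3.9 Hz

Third harmonic of the first: 3·126.4 = 379.2 Hz.
Third harmonic of the second: 3·127.7 = 383.1 Hz.
f_beat = |379.2 − 383.1| = 3.9 Hz.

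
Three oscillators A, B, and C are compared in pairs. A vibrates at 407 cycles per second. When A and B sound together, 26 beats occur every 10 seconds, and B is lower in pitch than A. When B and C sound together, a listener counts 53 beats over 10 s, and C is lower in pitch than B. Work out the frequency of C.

A–B: Beat frequency = 26/10 = 2.6 Hz.
B is below A, so f_B = 407 − 2.6 = 404.4 Hz.
B–C: Beat frequency = 53/10 = 5.3 Hz.
C is below B, so f_C = 404.4 − 5.3 = 399.1 Hz.

399.1 Hz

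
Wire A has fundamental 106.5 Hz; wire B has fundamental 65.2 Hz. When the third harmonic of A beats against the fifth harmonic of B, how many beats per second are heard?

Third harmonic of the first: 3·106.5 = 319.5 Hz.
Fifth harmonic of the second: 5·65.2 = 326.0 Hz.
f_beat = |319.5 − 326.0| = 6.5 Hz.

6.5 Hz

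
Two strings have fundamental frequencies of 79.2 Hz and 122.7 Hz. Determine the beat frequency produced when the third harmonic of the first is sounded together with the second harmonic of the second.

Third harmonic of the first: 3·79.2 = 237.6 Hz.
Second harmonic of the second: 2·122.7 = 245.4 Hz.
f_beat = |237.6 − 245.4| = 7.8 Hz.

7.8 Hz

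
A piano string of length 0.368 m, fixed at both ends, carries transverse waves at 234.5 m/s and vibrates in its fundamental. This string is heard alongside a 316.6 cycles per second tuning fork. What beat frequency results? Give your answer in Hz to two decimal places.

2.01 Hz

For a string fixed at both ends, f_n = n·v/(2L) = 1·234.5/(2·0.368) = 318.6141 Hz.
f_beat = |318.6141 − 316.6| = 2.01 Hz.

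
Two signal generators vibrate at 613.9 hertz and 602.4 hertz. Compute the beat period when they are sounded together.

f_beat = |613.9 − 602.4| = 11.5 Hz.
Beat period T = 1 / f_beat = 1 / 11.5 s.

0.087 s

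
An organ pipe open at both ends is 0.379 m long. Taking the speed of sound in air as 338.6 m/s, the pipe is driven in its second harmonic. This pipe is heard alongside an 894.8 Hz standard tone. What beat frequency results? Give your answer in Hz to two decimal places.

Open pipe: f_n = n·v/(2L) = 2·338.6/(2·0.379) = 893.4037 Hz.
f_beat = |893.4037 − 894.8| = 1.40 Hz.

1.40 Hz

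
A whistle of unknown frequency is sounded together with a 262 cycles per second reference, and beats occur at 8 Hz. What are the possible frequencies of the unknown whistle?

|f − 262| = 8, so f = 262 ± 8.

254 Hz or 270 Hz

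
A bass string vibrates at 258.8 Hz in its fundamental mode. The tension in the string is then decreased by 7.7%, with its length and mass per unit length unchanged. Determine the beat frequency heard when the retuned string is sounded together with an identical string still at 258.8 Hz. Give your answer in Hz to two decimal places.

10.16 Hz

For a string, f ∝ √T, so the new frequency is 258.8·√0.923 = 248.6366 Hz.
f_beat = |248.6366 − 258.8| = 10.16 Hz.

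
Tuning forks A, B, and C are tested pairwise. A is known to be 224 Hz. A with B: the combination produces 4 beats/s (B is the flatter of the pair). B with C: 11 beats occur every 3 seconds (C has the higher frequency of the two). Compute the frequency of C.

223.6667 Hz

B is below A, so f_B = 224 − 4 = 220 Hz.
B–C: Beat frequency = 11/3 = 3.6667 Hz.
C is above B, so f_C = 220 + 3.6667 = 223.6667 Hz.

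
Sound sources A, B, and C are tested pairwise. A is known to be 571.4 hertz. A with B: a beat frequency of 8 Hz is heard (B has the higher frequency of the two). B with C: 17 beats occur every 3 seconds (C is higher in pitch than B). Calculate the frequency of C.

B is above A, so f_B = 571.4 + 8 = 579.4 Hz.
B–C: Beat frequency = 17/3 = 5.6667 Hz.
C is above B, so f_C = 579.4 + 5.6667 = 585.0667 Hz.

585.0667 Hz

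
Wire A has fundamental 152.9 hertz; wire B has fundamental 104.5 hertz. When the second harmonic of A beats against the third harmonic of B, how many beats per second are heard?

7.7 Hz

Second harmonic of the first: 2·152.9 = 305.8 Hz.
Third harmonic of the second: 3·104.5 = 313.5 Hz.
f_beat = |305.8 − 313.5| = 7.7 Hz.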